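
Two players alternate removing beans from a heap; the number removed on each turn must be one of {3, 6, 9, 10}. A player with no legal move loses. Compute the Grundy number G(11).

n :  0  1  2  3  4  5  6  7  8  9 10 11
G :  0  0  0  1  1  1  2  2  2  3  3  3

3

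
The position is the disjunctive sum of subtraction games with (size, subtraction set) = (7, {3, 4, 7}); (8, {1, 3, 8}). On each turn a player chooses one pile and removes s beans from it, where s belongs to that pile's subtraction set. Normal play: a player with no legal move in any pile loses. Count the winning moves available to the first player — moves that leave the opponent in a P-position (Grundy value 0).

Pile A, S = {3, 4, 7}:
G(0) = 0
G(1) = mex{} = 0
G(2) = mex{} = 0
G(3) = mex{0} = 1
G(4) = mex{0,0} = 1
G(5) = mex{0,0} = 1
G(6) = mex{1,0} = 2
G(7) = mex{1,1,0} = 2
G_A(7) = 2.
Pile B, S = {1, 3, 8}:
n : 0 1 2 3 4 5 6 7 8
G : 0 1 0 1 0 1 0 1 2
G_B(8) = 2.
Combined Grundy value = 2 ⊕ 2 = 0.
A winning move leaves total XOR = 0, i.e. changes one component's Grundy value g to g ⊕ X where X is the current total.
Pile A: target g' = 2⊕0 = 2, but every legal move changes the Grundy value (mex property), so 0 moves.
Pile B: target g' = 2⊕0 = 2, but every legal move changes the Grundy value (mex property), so 0 moves.

0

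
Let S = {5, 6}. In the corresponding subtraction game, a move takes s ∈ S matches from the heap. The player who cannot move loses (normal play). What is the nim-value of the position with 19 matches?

1

n :  0  1  2  3  4  5  6  7  8  9 10 11 12 13 14 15 16 17 18 19
G :  0  0  0  0  0  1  1  1  1  1  2  0  0  0  0  0  1  1  1  1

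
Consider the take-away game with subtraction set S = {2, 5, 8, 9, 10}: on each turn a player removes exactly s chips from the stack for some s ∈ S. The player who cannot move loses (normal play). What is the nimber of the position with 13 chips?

n :  0  1  2  3  4  5  6  7  8  9 10 11 12 13
G :  0  0  1  1  0  2  1  0  2  1  3  2  2  3

3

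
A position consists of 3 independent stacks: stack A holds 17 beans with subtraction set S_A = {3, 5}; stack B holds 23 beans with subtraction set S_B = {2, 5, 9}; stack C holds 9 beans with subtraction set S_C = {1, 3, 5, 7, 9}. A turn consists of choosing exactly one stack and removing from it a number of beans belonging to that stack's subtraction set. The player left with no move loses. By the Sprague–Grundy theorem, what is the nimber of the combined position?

0

Stack A, S = {3, 5}:
n :  0  1  2  3  4  5  6  7  8  9 10 11 12 13 14 15 16 17
G :  0  0  0  1  1  1  2  2  0  0  0  1  1  1  2  2  0  0
G_A(17) = 0.
Stack B, S = {2, 5, 9}:
n :  0  1  2  3  4  5  6  7  8  9 10 11 12 13 14 15 16 17 18 19 20 21 22 23
G :  0  0  1  1  0  2  1  0  0  1  1  0  2  1  0  0  1  1  0  2  1  0  0  1
G_B(23) = 1.
Stack C, S = {1, 3, 5, 7, 9}:
G(0) = 0
G(1) = mex{0} = 1
G(2) = mex{1} = 0
G(3) = mex{0,0} = 1
G(4) = mex{1,1} = 0
G(5) = mex{0,0,0} = 1
G(6) = mex{1,1,1} = 0
G(7) = mex{0,0,0,0} = 1
G(8) = mex{1,1,1,1} = 0
G(9) = mex{0,0,0,0,0} = 1
G_C(9) = 1.
Combined Grundy value = 0 ⊕ 1 ⊕ 1 = 0.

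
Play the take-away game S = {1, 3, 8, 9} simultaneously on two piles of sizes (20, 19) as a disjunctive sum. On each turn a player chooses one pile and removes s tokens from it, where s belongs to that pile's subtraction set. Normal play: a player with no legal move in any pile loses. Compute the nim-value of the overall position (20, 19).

All piles use S = {1, 3, 8, 9}:
G(0) = 0
G(1) = mex{0} = 1
G(2) = mex{1} = 0
G(3) = mex{0,0} = 1
G(4) = mex{1,1} = 0
G(5) = mex{0,0} = 1
G(6) = mex{1,1} = 0
G(7) = mex{0,0} = 1
G(8) = mex{1,1,0} = 2
G(9) = mex{2,0,1,0} = 3
G(10) = mex{3,1,0,1} = 2
G(11) = mex{2,2,1,0} = 3
G(12) = mex{3,3,0,1} = 2
G(13) = mex{2,2,1,0} = 3
G(14) = mex{3,3,0,1} = 2
G(15) = mex{2,2,1,0} = 3
G(16) = mex{3,3,2,1} = 0
G(17) = mex{0,2,3,2} = 1
G(18) = mex{1,3,2,3} = 0
G(19) = mex{0,0,3,2} = 1
G(20) = mex{1,1,2,3} = 0
Pile A: G(20) = 0.
Pile B: G(19) = 1.
Combined Grundy value = 0 ⊕ 1 = 1.

1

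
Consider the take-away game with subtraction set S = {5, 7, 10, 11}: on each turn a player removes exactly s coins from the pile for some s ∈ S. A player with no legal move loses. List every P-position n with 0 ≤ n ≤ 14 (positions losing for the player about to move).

0, 1, 2, 3, 4

n :  0  1  2  3  4  5  6  7  8  9 10 11 12 13 14
G :  0  0  0  0  0  1  1  1  1  1  2  2  2  2  2
P-positions are exactly the n with G(n) = 0.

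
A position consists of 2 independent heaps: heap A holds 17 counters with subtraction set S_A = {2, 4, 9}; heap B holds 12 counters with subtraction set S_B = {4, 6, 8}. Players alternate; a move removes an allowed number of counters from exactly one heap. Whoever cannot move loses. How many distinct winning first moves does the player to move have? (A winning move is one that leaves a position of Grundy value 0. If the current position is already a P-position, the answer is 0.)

2

Heap A, S = {2, 4, 9}:
G(0) = 0
G(1) = mex{} = 0
G(2) = mex{0} = 1
G(3) = mex{0} = 1
G(4) = mex{1,0} = 2
G(5) = mex{1,0} = 2
G(6) = mex{2,1} = 0
G(7) = mex{2,1} = 0
G(8) = mex{0,2} = 1
G(9) = mex{0,2,0} = 1
G(10) = mex{1,0,0} = 2
G(11) = mex{1,0,1} = 2
G(12) = mex{2,1,1} = 0
G(13) = mex{2,1,2} = 0
G(14) = mex{0,2,2} = 1
G(15) = mex{0,2,0} = 1
G(16) = mex{1,0,0} = 2
G(17) = mex{1,0,1} = 2
G_A(17) = 2.
Heap B, S = {4, 6, 8}:
G(0) = 0
G(1) = mex{} = 0
G(2) = mex{} = 0
G(3) = mex{} = 0
G(4) = mex{0} = 1
G(5) = mex{0} = 1
G(6) = mex{0,0} = 1
G(7) = mex{0,0} = 1
G(8) = mex{1,0,0} = 2
G(9) = mex{1,0,0} = 2
G(10) = mex{1,1,0} = 2
G(11) = mex{1,1,0} = 2
G(12) = mex{2,1,1} = 0
G_B(12) = 0.
Combined Grundy value = 2 ⊕ 0 = 2.
A winning move leaves total XOR = 0, i.e. changes one component's Grundy value g to g ⊕ X where X is the current total.
Heap A: need g' = 2⊕2 = 0. Options: 17−2→G=1, 17−4→G=0, 17−9→G=1. Hits: 1.
Heap B: need g' = 0⊕2 = 2. Options: 12−4→G=2, 12−6→G=1, 12−8→G=1. Hits: 1.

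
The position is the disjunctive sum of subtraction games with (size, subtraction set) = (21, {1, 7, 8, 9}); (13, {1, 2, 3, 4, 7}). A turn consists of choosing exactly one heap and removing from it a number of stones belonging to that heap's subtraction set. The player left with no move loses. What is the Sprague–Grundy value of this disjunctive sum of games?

Heap A, S = {1, 7, 8, 9}:
G(0) = 0
G(1) = mex{0} = 1
G(2) = mex{1} = 0
G(3) = mex{0} = 1
G(4) = mex{1} = 0
G(5) = mex{0} = 1
G(6) = mex{1} = 0
G(7) = mex{0,0} = 1
G(8) = mex{1,1,0} = 2
G(9) = mex{2,0,1,0} = 3
G(10) = mex{3,1,0,1} = 2
G(11) = mex{2,0,1,0} = 3
G(12) = mex{3,1,0,1} = 2
G(13) = mex{2,0,1,0} = 3
G(14) = mex{3,1,0,1} = 2
G(15) = mex{2,2,1,0} = 3
G(16) = mex{3,3,2,1} = 0
G(17) = mex{0,2,3,2} = 1
G(18) = mex{1,3,2,3} = 0
G(19) = mex{0,2,3,2} = 1
G(20) = mex{1,3,2,3} = 0
G(21) = mex{0,2,3,2} = 1
G_A(21) = 1.
Heap B, S = {1, 2, 3, 4, 7}:
G(0) = 0
G(1) = mex{0} = 1
G(2) = mex{1,0} = 2
G(3) = mex{2,1,0} = 3
G(4) = mex{3,2,1,0} = 4
G(5) = mex{4,3,2,1} = 0
G(6) = mex{0,4,3,2} = 1
G(7) = mex{1,0,4,3,0} = 2
G(8) = mex{2,1,0,4,1} = 3
G(9) = mex{3,2,1,0,2} = 4
G(10) = mex{4,3,2,1,3} = 0
G(11) = mex{0,4,3,2,4} = 1
G(12) = mex{1,0,4,3,0} = 2
G(13) = mex{2,1,0,4,1} = 3
G_B(13) = 3.
Combined Grundy value = 1 ⊕ 3 = 2.

2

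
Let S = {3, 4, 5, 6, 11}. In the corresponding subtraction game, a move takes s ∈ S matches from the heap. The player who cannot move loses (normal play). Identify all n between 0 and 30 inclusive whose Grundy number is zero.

n :  0  1  2  3  4  5  6  7  8  9 10 11 12 13 14 15 16 17 18 19 20 21 22 23 24 25 26 27 28 29 30
G :  0  0  0  1  1  1  2  2  2  0  0  3  1  1  4  2  2  0  0  0  1  1  1  2  2  2  0  0  3  1  1
P-positions are exactly the n with G(n) = 0.

0, 1, 2, 9, 10, 17, 18, 19, 26, 27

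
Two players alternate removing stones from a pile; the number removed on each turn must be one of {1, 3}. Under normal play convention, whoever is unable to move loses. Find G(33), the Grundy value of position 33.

G(0) = 0
G(1) = mex{0} = 1
G(2) = mex{1} = 0
G(3) = mex{0,0} = 1
G(4) = mex{1,1} = 0
G(5) = mex{0,0} = 1
G(6) = mex{1,1} = 0
G(7) = mex{0,0} = 1
G(8) = mex{1,1} = 0
G(9) = mex{0,0} = 1
G(10) = mex{1,1} = 0
G(11) = mex{0,0} = 1
G(12) = mex{1,1} = 0
G(13) = mex{0,0} = 1
G(14) = mex{1,1} = 0
G(15) = mex{0,0} = 1
G(16) = mex{1,1} = 0
G(17) = mex{0,0} = 1
G(18) = mex{1,1} = 0
G(19) = mex{0,0} = 1
G(20) = mex{1,1} = 0
G(21) = mex{0,0} = 1
G(22) = mex{1,1} = 0
G(23) = mex{0,0} = 1
G(24) = mex{1,1} = 0
G(25) = mex{0,0} = 1
G(26) = mex{1,1} = 0
G(27) = mex{0,0} = 1
G(28) = mex{1,1} = 0
G(29) = mex{0,0} = 1
G(30) = mex{1,1} = 0
G(31) = mex{0,0} = 1
G(32) = mex{1,1} = 0
G(33) = mex{0,0} = 1

1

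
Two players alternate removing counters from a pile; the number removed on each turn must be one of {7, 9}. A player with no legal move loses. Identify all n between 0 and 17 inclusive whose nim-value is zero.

0, 1, 2, 3, 4, 5, 6, 16, 17

G(0) = 0
G(1) = mex{} = 0
G(2) = mex{} = 0
G(3) = mex{} = 0
G(4) = mex{} = 0
G(5) = mex{} = 0
G(6) = mex{} = 0
G(7) = mex{0} = 1
G(8) = mex{0} = 1
G(9) = mex{0,0} = 1
G(10) = mex{0,0} = 1
G(11) = mex{0,0} = 1
G(12) = mex{0,0} = 1
G(13) = mex{0,0} = 1
G(14) = mex{1,0} = 2
G(15) = mex{1,0} = 2
G(16) = mex{1,1} = 0
G(17) = mex{1,1} = 0
P-positions are exactly the n with G(n) = 0.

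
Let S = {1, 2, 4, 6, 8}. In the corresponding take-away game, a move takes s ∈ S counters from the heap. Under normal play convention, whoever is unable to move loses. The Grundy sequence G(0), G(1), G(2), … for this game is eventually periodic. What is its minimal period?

10

n :  0  1  2  3  4  5  6  7  8  9 10 11 12 13 14 15 16 17 18 19 20 21
G :  0  1  2  0  1  2  3  4  5  3  0  1  2  0  1  2  3  4  5  3  0  1
G(n+10) = G(n) holds for n = 0,…,7 (a full window of length max(S) = 8), so the sequence is purely periodic with period 10.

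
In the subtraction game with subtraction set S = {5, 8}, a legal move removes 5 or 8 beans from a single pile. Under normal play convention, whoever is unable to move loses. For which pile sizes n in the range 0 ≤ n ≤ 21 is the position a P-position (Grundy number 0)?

G(0) = 0
G(1) = mex{} = 0
G(2) = mex{} = 0
G(3) = mex{} = 0
G(4) = mex{} = 0
G(5) = mex{0} = 1
G(6) = mex{0} = 1
G(7) = mex{0} = 1
G(8) = mex{0,0} = 1
G(9) = mex{0,0} = 1
G(10) = mex{1,0} = 2
G(11) = mex{1,0} = 2
G(12) = mex{1,0} = 2
G(13) = mex{1,1} = 0
G(14) = mex{1,1} = 0
G(15) = mex{2,1} = 0
G(16) = mex{2,1} = 0
G(17) = mex{2,1} = 0
G(18) = mex{0,2} = 1
G(19) = mex{0,2} = 1
G(20) = mex{0,2} = 1
G(21) = mex{0,0} = 1
P-positions are exactly the n with G(n) = 0.

0, 1, 2, 3, 4, 13, 14, 15, 16, 17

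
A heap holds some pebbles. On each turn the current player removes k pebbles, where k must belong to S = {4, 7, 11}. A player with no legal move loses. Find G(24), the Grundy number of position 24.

2

G(0) = 0
G(1) = mex{} = 0
G(2) = mex{} = 0
G(3) = mex{} = 0
G(4) = mex{0} = 1
G(5) = mex{0} = 1
G(6) = mex{0} = 1
G(7) = mex{0,0} = 1
G(8) = mex{1,0} = 2
G(9) = mex{1,0} = 2
G(10) = mex{1,0} = 2
G(11) = mex{1,1,0} = 2
G(12) = mex{2,1,0} = 3
G(13) = mex{2,1,0} = 3
G(14) = mex{2,1,0} = 3
G(15) = mex{2,2,1} = 0
G(16) = mex{3,2,1} = 0
G(17) = mex{3,2,1} = 0
G(18) = mex{3,2,1} = 0
G(19) = mex{0,3,2} = 1
G(20) = mex{0,3,2} = 1
G(21) = mex{0,3,2} = 1
G(22) = mex{0,0,2} = 1
G(23) = mex{1,0,3} = 2
G(24) = mex{1,0,3} = 2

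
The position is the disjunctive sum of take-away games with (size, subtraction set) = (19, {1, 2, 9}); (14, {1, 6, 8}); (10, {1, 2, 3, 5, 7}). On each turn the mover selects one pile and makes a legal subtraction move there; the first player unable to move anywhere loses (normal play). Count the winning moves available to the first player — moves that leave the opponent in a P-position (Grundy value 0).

4

Pile A, S = {1, 2, 9}:
G(0) = 0
G(1) = mex{0} = 1
G(2) = mex{1,0} = 2
G(3) = mex{2,1} = 0
G(4) = mex{0,2} = 1
G(5) = mex{1,0} = 2
G(6) = mex{2,1} = 0
G(7) = mex{0,2} = 1
G(8) = mex{1,0} = 2
G(9) = mex{2,1,0} = 3
G(10) = mex{3,2,1} = 0
G(11) = mex{0,3,2} = 1
G(12) = mex{1,0,0} = 2
G(13) = mex{2,1,1} = 0
G(14) = mex{0,2,2} = 1
G(15) = mex{1,0,0} = 2
G(16) = mex{2,1,1} = 0
G(17) = mex{0,2,2} = 1
G(18) = mex{1,0,3} = 2
G(19) = mex{2,1,0} = 3
G_A(19) = 3.
Pile B, S = {1, 6, 8}:
n :  0  1  2  3  4  5  6  7  8  9 10 11 12 13 14
G :  0  1  0  1  0  1  2  0  1  0  1  0  1  2  0
G_B(14) = 0.
Pile C, S = {1, 2, 3, 5, 7}:
n :  0  1  2  3  4  5  6  7  8  9 10
G :  0  1  2  3  0  1  2  3  0  1  2
G_C(10) = 2.
Combined Grundy value = 3 ⊕ 0 ⊕ 2 = 1.
A winning move leaves total XOR = 0, i.e. changes one component's Grundy value g to g ⊕ X where X is the current total.
Pile A: need g' = 3⊕1 = 2. Options: 19−1→G=2, 19−2→G=1, 19−9→G=0. Hits: 1.
Pile B: need g' = 0⊕1 = 1. Options: 14−1→G=2, 14−6→G=1, 14−8→G=2. Hits: 1.
Pile C: need g' = 2⊕1 = 3. Options: 10−1→G=1, 10−2→G=0, 10−3→G=3, 10−5→G=1, 10−7→G=3. Hits: 2.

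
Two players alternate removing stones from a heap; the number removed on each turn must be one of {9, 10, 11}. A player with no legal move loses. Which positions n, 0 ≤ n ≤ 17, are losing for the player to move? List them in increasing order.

G(0) = 0
G(1) = mex{} = 0
G(2) = mex{} = 0
G(3) = mex{} = 0
G(4) = mex{} = 0
G(5) = mex{} = 0
G(6) = mex{} = 0
G(7) = mex{} = 0
G(8) = mex{} = 0
G(9) = mex{0} = 1
G(10) = mex{0,0} = 1
G(11) = mex{0,0,0} = 1
G(12) = mex{0,0,0} = 1
G(13) = mex{0,0,0} = 1
G(14) = mex{0,0,0} = 1
G(15) = mex{0,0,0} = 1
G(16) = mex{0,0,0} = 1
G(17) = mex{0,0,0} = 1
P-positions are exactly the n with G(n) = 0.

0, 1, 2, 3, 4, 5, 6, 7, 8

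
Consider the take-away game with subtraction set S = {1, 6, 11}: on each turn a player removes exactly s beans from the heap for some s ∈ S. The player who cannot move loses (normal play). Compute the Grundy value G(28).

G(0) = 0
G(1) = mex{0} = 1
G(2) = mex{1} = 0
G(3) = mex{0} = 1
G(4) = mex{1} = 0
G(5) = mex{0} = 1
G(6) = mex{1,0} = 2
G(7) = mex{2,1} = 0
G(8) = mex{0,0} = 1
G(9) = mex{1,1} = 0
G(10) = mex{0,0} = 1
G(11) = mex{1,1,0} = 2
G(12) = mex{2,2,1} = 0
G(13) = mex{0,0,0} = 1
G(14) = mex{1,1,1} = 0
G(15) = mex{0,0,0} = 1
G(16) = mex{1,1,1} = 0
G(17) = mex{0,2,2} = 1
G(18) = mex{1,0,0} = 2
G(19) = mex{2,1,1} = 0
G(20) = mex{0,0,0} = 1
G(21) = mex{1,1,1} = 0
G(22) = mex{0,0,2} = 1
G(23) = mex{1,1,0} = 2
G(24) = mex{2,2,1} = 0
G(25) = mex{0,0,0} = 1
G(26) = mex{1,1,1} = 0
G(27) = mex{0,0,0} = 1
G(28) = mex{1,1,1} = 0

0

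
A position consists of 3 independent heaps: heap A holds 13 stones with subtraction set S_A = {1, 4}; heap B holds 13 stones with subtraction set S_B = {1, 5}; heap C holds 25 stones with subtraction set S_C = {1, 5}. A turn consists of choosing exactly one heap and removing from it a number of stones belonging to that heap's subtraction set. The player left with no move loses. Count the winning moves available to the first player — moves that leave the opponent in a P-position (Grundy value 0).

Heap A, S = {1, 4}:
G(0) = 0
G(1) = mex{0} = 1
G(2) = mex{1} = 0
G(3) = mex{0} = 1
G(4) = mex{1,0} = 2
G(5) = mex{2,1} = 0
G(6) = mex{0,0} = 1
G(7) = mex{1,1} = 0
G(8) = mex{0,2} = 1
G(9) = mex{1,0} = 2
G(10) = mex{2,1} = 0
G(11) = mex{0,0} = 1
G(12) = mex{1,1} = 0
G(13) = mex{0,2} = 1
G_A(13) = 1.
Heap B, S = {1, 5}:
n :  0  1  2  3  4  5  6  7  8  9 10 11 12 13
G :  0  1  0  1  0  1  0  1  0  1  0  1  0  1
G_B(13) = 1.
Heap C, S = {1, 5}:
G(0) = 0
G(1) = mex{0} = 1
G(2) = mex{1} = 0
G(3) = mex{0} = 1
G(4) = mex{1} = 0
G(5) = mex{0,0} = 1
G(6) = mex{1,1} = 0
G(7) = mex{0,0} = 1
G(8) = mex{1,1} = 0
G(9) = mex{0,0} = 1
G(10) = mex{1,1} = 0
G(11) = mex{0,0} = 1
G(12) = mex{1,1} = 0
G(13) = mex{0,0} = 1
G(14) = mex{1,1} = 0
G(15) = mex{0,0} = 1
G(16) = mex{1,1} = 0
G(17) = mex{0,0} = 1
G(18) = mex{1,1} = 0
G(19) = mex{0,0} = 1
G(20) = mex{1,1} = 0
G(21) = mex{0,0} = 1
G(22) = mex{1,1} = 0
G(23) = mex{0,0} = 1
G(24) = mex{1,1} = 0
G(25) = mex{0,0} = 1
G_C(25) = 1.
Combined Grundy value = 1 ⊕ 1 ⊕ 1 = 1.
A winning move leaves total XOR = 0, i.e. changes one component's Grundy value g to g ⊕ X where X is the current total.
Heap A: need g' = 1⊕1 = 0. Options: 13−1→G=0, 13−4→G=2. Hits: 1.
Heap B: need g' = 1⊕1 = 0. Options: 13−1→G=0, 13−5→G=0. Hits: 2.
Heap C: need g' = 1⊕1 = 0. Options: 25−1→G=0, 25−5→G=0. Hits: 2.

5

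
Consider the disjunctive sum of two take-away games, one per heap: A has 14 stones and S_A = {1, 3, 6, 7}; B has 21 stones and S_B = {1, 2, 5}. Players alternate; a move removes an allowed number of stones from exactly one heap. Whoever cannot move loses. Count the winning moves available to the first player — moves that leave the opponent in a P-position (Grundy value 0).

0

Heap A, S = {1, 3, 6, 7}:
G(0) = 0
G(1) = mex{0} = 1
G(2) = mex{1} = 0
G(3) = mex{0,0} = 1
G(4) = mex{1,1} = 0
G(5) = mex{0,0} = 1
G(6) = mex{1,1,0} = 2
G(7) = mex{2,0,1,0} = 3
G(8) = mex{3,1,0,1} = 2
G(9) = mex{2,2,1,0} = 3
G(10) = mex{3,3,0,1} = 2
G(11) = mex{2,2,1,0} = 3
G(12) = mex{3,3,2,1} = 0
G(13) = mex{0,2,3,2} = 1
G(14) = mex{1,3,2,3} = 0
G_A(14) = 0.
Heap B, S = {1, 2, 5}:
n :  0  1  2  3  4  5  6  7  8  9 10 11 12 13 14 15 16 17 18 19 20 21
G :  0  1  2  0  1  2  0  1  2  0  1  2  0  1  2  0  1  2  0  1  2  0
G_B(21) = 0.
Combined Grundy value = 0 ⊕ 0 = 0.
A winning move leaves total XOR = 0, i.e. changes one component's Grundy value g to g ⊕ X where X is the current total.
Heap A: target g' = 0⊕0 = 0, but every legal move changes the Grundy value (mex property), so 0 moves.
Heap B: target g' = 0⊕0 = 0, but every legal move changes the Grundy value (mex property), so 0 moves.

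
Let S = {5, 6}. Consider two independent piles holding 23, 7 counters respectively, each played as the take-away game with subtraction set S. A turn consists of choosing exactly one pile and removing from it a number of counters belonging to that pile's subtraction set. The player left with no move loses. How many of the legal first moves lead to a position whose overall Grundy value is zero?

All piles use S = {5, 6}:
n :  0  1  2  3  4  5  6  7  8  9 10 11 12 13 14 15 16 17 18 19 20 21 22 23
G :  0  0  0  0  0  1  1  1  1  1  2  0  0  0  0  0  1  1  1  1  1  2  0  0
Pile A: G(23) = 0.
Pile B: G(7) = 1.
Combined Grundy value = 0 ⊕ 1 = 1.
A winning move leaves total XOR = 0, i.e. changes one component's Grundy value g to g ⊕ X where X is the current total.
Pile A: need g' = 0⊕1 = 1. Options: 23−5→G=1, 23−6→G=1. Hits: 2.
Pile B: need g' = 1⊕1 = 0. Options: 7−5→G=0, 7−6→G=0. Hits: 2.

4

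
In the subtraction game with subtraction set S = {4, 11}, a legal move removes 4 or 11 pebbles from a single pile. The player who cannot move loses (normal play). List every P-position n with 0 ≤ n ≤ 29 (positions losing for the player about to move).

0, 1, 2, 3, 8, 9, 10, 15, 16, 17, 18, 23, 24, 25

n :  0  1  2  3  4  5  6  7  8  9 10 11 12 13 14 15 16 17 18 19 20 21 22 23 24 25 26 27 28 29
G :  0  0  0  0  1  1  1  1  0  0  0  2  1  1  1  0  0  0  0  1  1  1  1  0  0  0  2  1  1  1
P-positions are exactly the n with G(n) = 0.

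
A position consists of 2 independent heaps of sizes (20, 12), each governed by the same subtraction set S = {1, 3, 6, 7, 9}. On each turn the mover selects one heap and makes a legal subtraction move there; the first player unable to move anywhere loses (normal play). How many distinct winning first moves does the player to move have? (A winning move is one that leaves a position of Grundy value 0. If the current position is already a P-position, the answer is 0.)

All heaps use S = {1, 3, 6, 7, 9}:
n :  0  1  2  3  4  5  6  7  8  9 10 11 12 13 14 15 16 17 18 19 20
G :  0  1  0  1  0  1  2  3  2  3  2  3  0  1  0  1  0  1  2  3  2
Heap A: G(20) = 2.
Heap B: G(12) = 0.
Combined Grundy value = 2 ⊕ 0 = 2.
A winning move leaves total XOR = 0, i.e. changes one component's Grundy value g to g ⊕ X where X is the current total.
Heap A: need g' = 2⊕2 = 0. Options: 20−1→G=3, 20−3→G=1, 20−6→G=0, 20−7→G=1, 20−9→G=3. Hits: 1.
Heap B: need g' = 0⊕2 = 2. Options: 12−1→G=3, 12−3→G=3, 12−6→G=2, 12−7→G=1, 12−9→G=1. Hits: 1.

2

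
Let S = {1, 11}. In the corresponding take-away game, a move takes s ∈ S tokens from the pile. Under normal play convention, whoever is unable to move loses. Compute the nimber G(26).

n :  0  1  2  3  4  5  6  7  8  9 10 11 12 13 14 15 16 17 18 19 20 21 22 23 24 25 26
G :  0  1  0  1  0  1  0  1  0  1  0  1  0  1  0  1  0  1  0  1  0  1  0  1  0  1  0

0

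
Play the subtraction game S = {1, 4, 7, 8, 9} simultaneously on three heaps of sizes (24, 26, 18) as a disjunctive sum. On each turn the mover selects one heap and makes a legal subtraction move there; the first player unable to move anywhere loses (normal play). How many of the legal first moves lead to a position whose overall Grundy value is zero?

All heaps use S = {1, 4, 7, 8, 9}:
G(0) = 0
G(1) = mex{0} = 1
G(2) = mex{1} = 0
G(3) = mex{0} = 1
G(4) = mex{1,0} = 2
G(5) = mex{2,1} = 0
G(6) = mex{0,0} = 1
G(7) = mex{1,1,0} = 2
G(8) = mex{2,2,1,0} = 3
G(9) = mex{3,0,0,1,0} = 2
G(10) = mex{2,1,1,0,1} = 3
G(11) = mex{3,2,2,1,0} = 4
G(12) = mex{4,3,0,2,1} = 5
G(13) = mex{5,2,1,0,2} = 3
G(14) = mex{3,3,2,1,0} = 4
G(15) = mex{4,4,3,2,1} = 0
G(16) = mex{0,5,2,3,2} = 1
G(17) = mex{1,3,3,2,3} = 0
G(18) = mex{0,4,4,3,2} = 1
G(19) = mex{1,0,5,4,3} = 2
G(20) = mex{2,1,3,5,4} = 0
G(21) = mex{0,0,4,3,5} = 1
G(22) = mex{1,1,0,4,3} = 2
G(23) = mex{2,2,1,0,4} = 3
G(24) = mex{3,0,0,1,0} = 2
G(25) = mex{2,1,1,0,1} = 3
G(26) = mex{3,2,2,1,0} = 4
Heap A: G(24) = 2.
Heap B: G(26) = 4.
Heap C: G(18) = 1.
Combined Grundy value = 2 ⊕ 4 ⊕ 1 = 7.
A winning move leaves total XOR = 0, i.e. changes one component's Grundy value g to g ⊕ X where X is the current total.
Heap A: need g' = 2⊕7 = 5. Options: 24−1→G=3, 24−4→G=0, 24−7→G=0, 24−8→G=1, 24−9→G=0. Hits: 0.
Heap B: need g' = 4⊕7 = 3. Options: 26−1→G=3, 26−4→G=2, 26−7→G=2, 26−8→G=1, 26−9→G=0. Hits: 1.
Heap C: need g' = 1⊕7 = 6. Options: 18−1→G=0, 18−4→G=4, 18−7→G=4, 18−8→G=3, 18−9→G=2. Hits: 0.

1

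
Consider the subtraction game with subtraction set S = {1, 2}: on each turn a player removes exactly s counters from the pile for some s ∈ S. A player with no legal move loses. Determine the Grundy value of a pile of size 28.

1

G(0) = 0
G(1) = mex{0} = 1
G(2) = mex{1,0} = 2
G(3) = mex{2,1} = 0
G(4) = mex{0,2} = 1
G(5) = mex{1,0} = 2
G(6) = mex{2,1} = 0
G(7) = mex{0,2} = 1
G(8) = mex{1,0} = 2
G(9) = mex{2,1} = 0
G(10) = mex{0,2} = 1
G(11) = mex{1,0} = 2
G(12) = mex{2,1} = 0
G(13) = mex{0,2} = 1
G(14) = mex{1,0} = 2
G(15) = mex{2,1} = 0
G(16) = mex{0,2} = 1
G(17) = mex{1,0} = 2
G(18) = mex{2,1} = 0
G(19) = mex{0,2} = 1
G(20) = mex{1,0} = 2
G(21) = mex{2,1} = 0
G(22) = mex{0,2} = 1
G(23) = mex{1,0} = 2
G(24) = mex{2,1} = 0
G(25) = mex{0,2} = 1
G(26) = mex{1,0} = 2
G(27) = mex{2,1} = 0
G(28) = mex{0,2} = 1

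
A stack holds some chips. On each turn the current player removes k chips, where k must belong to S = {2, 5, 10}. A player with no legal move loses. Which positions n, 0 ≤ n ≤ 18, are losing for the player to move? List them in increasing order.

0, 1, 4, 7, 8, 15, 16

n :  0  1  2  3  4  5  6  7  8  9 10 11 12 13 14 15 16 17 18
G :  0  0  1  1  0  2  1  0  0  1  1  2  2  3  3  0  0  1  1
P-positions are exactly the n with G(n) = 0.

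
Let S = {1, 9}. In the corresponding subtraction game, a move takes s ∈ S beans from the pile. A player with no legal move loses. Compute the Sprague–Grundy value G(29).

1

n :  0  1  2  3  4  5  6  7  8  9 10 11 12 13 14 15 16 17 18 19 20 21 22 23 24 25 26 27 28 29
G :  0  1  0  1  0  1  0  1  0  1  0  1  0  1  0  1  0  1  0  1  0  1  0  1  0  1  0  1  0  1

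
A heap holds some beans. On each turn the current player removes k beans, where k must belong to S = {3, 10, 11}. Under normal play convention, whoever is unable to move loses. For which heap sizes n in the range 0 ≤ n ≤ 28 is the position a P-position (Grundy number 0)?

n :  0  1  2  3  4  5  6  7  8  9 10 11 12 13 14 15 16 17 18 19 20 21 22 23 24 25 26 27 28
G :  0  0  0  1  1  1  0  0  0  1  1  1  2  2  0  0  3  1  1  2  0  0  0  1  1  1  2  0  0
P-positions are exactly the n with G(n) = 0.

0, 1, 2, 6, 7, 8, 14, 15, 20, 21, 22, 27, 28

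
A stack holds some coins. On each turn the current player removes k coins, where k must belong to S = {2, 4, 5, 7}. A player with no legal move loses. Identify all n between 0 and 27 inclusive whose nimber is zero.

n :  0  1  2  3  4  5  6  7  8  9 10 11 12 13 14 15 16 17 18 19 20 21 22 23 24 25 26 27
G :  0  0  1  1  2  2  3  3  4  0  0  1  1  2  2  3  3  4  0  0  1  1  2  2  3  3  4  0
P-positions are exactly the n with G(n) = 0.

0, 1, 9, 10, 18, 19, 27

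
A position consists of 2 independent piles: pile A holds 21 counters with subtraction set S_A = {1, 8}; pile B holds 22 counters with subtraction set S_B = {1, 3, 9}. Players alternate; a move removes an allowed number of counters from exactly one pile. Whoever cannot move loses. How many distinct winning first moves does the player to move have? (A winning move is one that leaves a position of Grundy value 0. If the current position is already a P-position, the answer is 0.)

5

Pile A, S = {1, 8}:
n :  0  1  2  3  4  5  6  7  8  9 10 11 12 13 14 15 16 17 18 19 20 21
G :  0  1  0  1  0  1  0  1  2  0  1  0  1  0  1  0  1  2  0  1  0  1
G_A(21) = 1.
Pile B, S = {1, 3, 9}:
n :  0  1  2  3  4  5  6  7  8  9 10 11 12 13 14 15 16 17 18 19 20 21 22
G :  0  1  0  1  0  1  0  1  0  1  0  1  0  1  0  1  0  1  0  1  0  1  0
G_B(22) = 0.
Combined Grundy value = 1 ⊕ 0 = 1.
A winning move leaves total XOR = 0, i.e. changes one component's Grundy value g to g ⊕ X where X is the current total.
Pile A: need g' = 1⊕1 = 0. Options: 21−1→G=0, 21−8→G=0. Hits: 2.
Pile B: need g' = 0⊕1 = 1. Options: 22−1→G=1, 22−3→G=1, 22−9→G=1. Hits: 3.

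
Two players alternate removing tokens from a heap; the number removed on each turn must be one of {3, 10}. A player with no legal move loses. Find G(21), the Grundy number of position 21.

0

G(0) = 0
G(1) = mex{} = 0
G(2) = mex{} = 0
G(3) = mex{0} = 1
G(4) = mex{0} = 1
G(5) = mex{0} = 1
G(6) = mex{1} = 0
G(7) = mex{1} = 0
G(8) = mex{1} = 0
G(9) = mex{0} = 1
G(10) = mex{0,0} = 1
G(11) = mex{0,0} = 1
G(12) = mex{1,0} = 2
G(13) = mex{1,1} = 0
G(14) = mex{1,1} = 0
G(15) = mex{2,1} = 0
G(16) = mex{0,0} = 1
G(17) = mex{0,0} = 1
G(18) = mex{0,0} = 1
G(19) = mex{1,1} = 0
G(20) = mex{1,1} = 0
G(21) = mex{1,1} = 0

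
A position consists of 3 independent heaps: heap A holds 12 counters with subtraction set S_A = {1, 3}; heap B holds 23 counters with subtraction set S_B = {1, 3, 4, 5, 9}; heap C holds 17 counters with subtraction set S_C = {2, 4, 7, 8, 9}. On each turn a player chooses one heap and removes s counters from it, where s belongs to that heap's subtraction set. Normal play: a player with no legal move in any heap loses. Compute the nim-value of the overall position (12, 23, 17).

Heap A, S = {1, 3}:
n :  0  1  2  3  4  5  6  7  8  9 10 11 12
G :  0  1  0  1  0  1  0  1  0  1  0  1  0
G_A(12) = 0.
Heap B, S = {1, 3, 4, 5, 9}:
n :  0  1  2  3  4  5  6  7  8  9 10 11 12 13 14 15 16 17 18 19 20 21 22 23
G :  0  1  0  1  2  3  2  3  0  1  0  1  2  3  2  3  0  1  0  1  2  3  2  3
G_B(23) = 3.
Heap C, S = {2, 4, 7, 8, 9}:
G(0) = 0
G(1) = mex{} = 0
G(2) = mex{0} = 1
G(3) = mex{0} = 1
G(4) = mex{1,0} = 2
G(5) = mex{1,0} = 2
G(6) = mex{2,1} = 0
G(7) = mex{2,1,0} = 3
G(8) = mex{0,2,0,0} = 1
G(9) = mex{3,2,1,0,0} = 4
G(10) = mex{1,0,1,1,0} = 2
G(11) = mex{4,3,2,1,1} = 0
G(12) = mex{2,1,2,2,1} = 0
G(13) = mex{0,4,0,2,2} = 1
G(14) = mex{0,2,3,0,2} = 1
G(15) = mex{1,0,1,3,0} = 2
G(16) = mex{1,0,4,1,3} = 2
G(17) = mex{2,1,2,4,1} = 0
G_C(17) = 0.
Combined Grundy value = 0 ⊕ 3 ⊕ 0 = 3.

3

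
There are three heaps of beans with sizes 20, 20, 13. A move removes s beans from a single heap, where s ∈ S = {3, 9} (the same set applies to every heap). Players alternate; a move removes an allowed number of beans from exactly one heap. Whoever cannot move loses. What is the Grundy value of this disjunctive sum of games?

0

All heaps use S = {3, 9}:
G(0) = 0
G(1) = mex{} = 0
G(2) = mex{} = 0
G(3) = mex{0} = 1
G(4) = mex{0} = 1
G(5) = mex{0} = 1
G(6) = mex{1} = 0
G(7) = mex{1} = 0
G(8) = mex{1} = 0
G(9) = mex{0,0} = 1
G(10) = mex{0,0} = 1
G(11) = mex{0,0} = 1
G(12) = mex{1,1} = 0
G(13) = mex{1,1} = 0
G(14) = mex{1,1} = 0
G(15) = mex{0,0} = 1
G(16) = mex{0,0} = 1
G(17) = mex{0,0} = 1
G(18) = mex{1,1} = 0
G(19) = mex{1,1} = 0
G(20) = mex{1,1} = 0
Heap A: G(20) = 0.
Heap B: G(20) = 0.
Heap C: G(13) = 0.
Combined Grundy value = 0 ⊕ 0 ⊕ 0 = 0.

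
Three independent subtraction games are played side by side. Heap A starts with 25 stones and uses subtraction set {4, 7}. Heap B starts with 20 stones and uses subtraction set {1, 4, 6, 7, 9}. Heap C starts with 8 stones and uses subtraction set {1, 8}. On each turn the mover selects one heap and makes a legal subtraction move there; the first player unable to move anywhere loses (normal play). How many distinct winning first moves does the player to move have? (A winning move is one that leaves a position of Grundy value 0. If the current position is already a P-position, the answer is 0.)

0

Heap A, S = {4, 7}:
G(0) = 0
G(1) = mex{} = 0
G(2) = mex{} = 0
G(3) = mex{} = 0
G(4) = mex{0} = 1
G(5) = mex{0} = 1
G(6) = mex{0} = 1
G(7) = mex{0,0} = 1
G(8) = mex{1,0} = 2
G(9) = mex{1,0} = 2
G(10) = mex{1,0} = 2
G(11) = mex{1,1} = 0
G(12) = mex{2,1} = 0
G(13) = mex{2,1} = 0
G(14) = mex{2,1} = 0
G(15) = mex{0,2} = 1
G(16) = mex{0,2} = 1
G(17) = mex{0,2} = 1
G(18) = mex{0,0} = 1
G(19) = mex{1,0} = 2
G(20) = mex{1,0} = 2
G(21) = mex{1,0} = 2
G(22) = mex{1,1} = 0
G(23) = mex{2,1} = 0
G(24) = mex{2,1} = 0
G(25) = mex{2,1} = 0
G_A(25) = 0.
Heap B, S = {1, 4, 6, 7, 9}:
n :  0  1  2  3  4  5  6  7  8  9 10 11 12 13 14 15 16 17 18 19 20
G :  0  1  0  1  2  0  1  2  3  2  0  1  2  0  1  0  1  2  0  1  2
G_B(20) = 2.
Heap C, S = {1, 8}:
n : 0 1 2 3 4 5 6 7 8
G : 0 1 0 1 0 1 0 1 2
G_C(8) = 2.
Combined Grundy value = 0 ⊕ 2 ⊕ 2 = 0.
A winning move leaves total XOR = 0, i.e. changes one component's Grundy value g to g ⊕ X where X is the current total.
Heap A: target g' = 0⊕0 = 0, but every legal move changes the Grundy value (mex property), so 0 moves.
Heap B: target g' = 2⊕0 = 2, but every legal move changes the Grundy value (mex property), so 0 moves.
Heap C: target g' = 2⊕0 = 2, but every legal move changes the Grundy value (mex property), so 0 moves.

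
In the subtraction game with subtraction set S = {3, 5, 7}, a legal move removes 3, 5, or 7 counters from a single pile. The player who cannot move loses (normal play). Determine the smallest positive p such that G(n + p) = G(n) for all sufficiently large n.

10

G(0) = 0
G(1) = mex{} = 0
G(2) = mex{} = 0
G(3) = mex{0} = 1
G(4) = mex{0} = 1
G(5) = mex{0,0} = 1
G(6) = mex{1,0} = 2
G(7) = mex{1,0,0} = 2
G(8) = mex{1,1,0} = 2
G(9) = mex{2,1,0} = 3
G(10) = mex{2,1,1} = 0
G(11) = mex{2,2,1} = 0
G(12) = mex{3,2,1} = 0
G(13) = mex{0,2,2} = 1
G(14) = mex{0,3,2} = 1
G(15) = mex{0,0,2} = 1
G(16) = mex{1,0,3} = 2
G(17) = mex{1,0,0} = 2
G(18) = mex{1,1,0} = 2
G(19) = mex{2,1,0} = 3
G(20) = mex{2,1,1} = 0
G(21) = mex{2,2,1} = 0
G(n+10) = G(n) holds for n = 0,…,6 (a full window of length max(S) = 7), so the sequence is purely periodic with period 10.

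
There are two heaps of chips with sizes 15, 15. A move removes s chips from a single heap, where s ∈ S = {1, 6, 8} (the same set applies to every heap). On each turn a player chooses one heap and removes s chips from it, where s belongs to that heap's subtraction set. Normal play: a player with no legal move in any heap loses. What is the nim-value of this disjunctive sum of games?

All heaps use S = {1, 6, 8}:
G(0) = 0
G(1) = mex{0} = 1
G(2) = mex{1} = 0
G(3) = mex{0} = 1
G(4) = mex{1} = 0
G(5) = mex{0} = 1
G(6) = mex{1,0} = 2
G(7) = mex{2,1} = 0
G(8) = mex{0,0,0} = 1
G(9) = mex{1,1,1} = 0
G(10) = mex{0,0,0} = 1
G(11) = mex{1,1,1} = 0
G(12) = mex{0,2,0} = 1
G(13) = mex{1,0,1} = 2
G(14) = mex{2,1,2} = 0
G(15) = mex{0,0,0} = 1
Heap A: G(15) = 1.
Heap B: G(15) = 1.
Combined Grundy value = 1 ⊕ 1 = 0.

0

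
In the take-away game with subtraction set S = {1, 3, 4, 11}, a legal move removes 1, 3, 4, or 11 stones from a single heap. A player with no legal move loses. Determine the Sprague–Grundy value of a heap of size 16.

0

G(0) = 0
G(1) = mex{0} = 1
G(2) = mex{1} = 0
G(3) = mex{0,0} = 1
G(4) = mex{1,1,0} = 2
G(5) = mex{2,0,1} = 3
G(6) = mex{3,1,0} = 2
G(7) = mex{2,2,1} = 0
G(8) = mex{0,3,2} = 1
G(9) = mex{1,2,3} = 0
G(10) = mex{0,0,2} = 1
G(11) = mex{1,1,0,0} = 2
G(12) = mex{2,0,1,1} = 3
G(13) = mex{3,1,0,0} = 2
G(14) = mex{2,2,1,1} = 0
G(15) = mex{0,3,2,2} = 1
G(16) = mex{1,2,3,3} = 0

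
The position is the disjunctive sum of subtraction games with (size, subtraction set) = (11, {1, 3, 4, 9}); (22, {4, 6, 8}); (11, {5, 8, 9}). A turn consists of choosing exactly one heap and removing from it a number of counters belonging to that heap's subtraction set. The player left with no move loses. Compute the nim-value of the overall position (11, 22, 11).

Heap A, S = {1, 3, 4, 9}:
n :  0  1  2  3  4  5  6  7  8  9 10 11
G :  0  1  0  1  2  3  2  0  1  4  3  2
G_A(11) = 2.
Heap B, S = {4, 6, 8}:
G(0) = 0
G(1) = mex{} = 0
G(2) = mex{} = 0
G(3) = mex{} = 0
G(4) = mex{0} = 1
G(5) = mex{0} = 1
G(6) = mex{0,0} = 1
G(7) = mex{0,0} = 1
G(8) = mex{1,0,0} = 2
G(9) = mex{1,0,0} = 2
G(10) = mex{1,1,0} = 2
G(11) = mex{1,1,0} = 2
G(12) = mex{2,1,1} = 0
G(13) = mex{2,1,1} = 0
G(14) = mex{2,2,1} = 0
G(15) = mex{2,2,1} = 0
G(16) = mex{0,2,2} = 1
G(17) = mex{0,2,2} = 1
G(18) = mex{0,0,2} = 1
G(19) = mex{0,0,2} = 1
G(20) = mex{1,0,0} = 2
G(21) = mex{1,0,0} = 2
G(22) = mex{1,1,0} = 2
G_B(22) = 2.
Heap C, S = {5, 8, 9}:
n :  0  1  2  3  4  5  6  7  8  9 10 11
G :  0  0  0  0  0  1  1  1  1  1  2  2
G_C(11) = 2.
Combined Grundy value = 2 ⊕ 2 ⊕ 2 = 2.

2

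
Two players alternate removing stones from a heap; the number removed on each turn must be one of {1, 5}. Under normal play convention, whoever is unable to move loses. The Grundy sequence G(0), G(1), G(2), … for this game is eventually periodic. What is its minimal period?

2

G(0) = 0
G(1) = mex{0} = 1
G(2) = mex{1} = 0
G(3) = mex{0} = 1
G(4) = mex{1} = 0
G(5) = mex{0,0} = 1
G(6) = mex{1,1} = 0
G(7) = mex{0,0} = 1
G(8) = mex{1,1} = 0
G(9) = mex{0,0} = 1
G(10) = mex{1,1} = 0
G(11) = mex{0,0} = 1
G(12) = mex{1,1} = 0
G(13) = mex{0,0} = 1
G(14) = mex{1,1} = 0
G(n+2) = G(n) holds for n = 0,…,4 (a full window of length max(S) = 5), so the sequence is purely periodic with period 2.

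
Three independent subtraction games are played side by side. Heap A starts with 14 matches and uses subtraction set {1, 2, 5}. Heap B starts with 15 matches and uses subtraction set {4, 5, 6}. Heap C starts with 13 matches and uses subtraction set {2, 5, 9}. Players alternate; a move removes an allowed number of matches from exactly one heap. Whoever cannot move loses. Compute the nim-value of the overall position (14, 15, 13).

2

Heap A, S = {1, 2, 5}:
G(0) = 0
G(1) = mex{0} = 1
G(2) = mex{1,0} = 2
G(3) = mex{2,1} = 0
G(4) = mex{0,2} = 1
G(5) = mex{1,0,0} = 2
G(6) = mex{2,1,1} = 0
G(7) = mex{0,2,2} = 1
G(8) = mex{1,0,0} = 2
G(9) = mex{2,1,1} = 0
G(10) = mex{0,2,2} = 1
G(11) = mex{1,0,0} = 2
G(12) = mex{2,1,1} = 0
G(13) = mex{0,2,2} = 1
G(14) = mex{1,0,0} = 2
G_A(14) = 2.
Heap B, S = {4, 5, 6}:
n :  0  1  2  3  4  5  6  7  8  9 10 11 12 13 14 15
G :  0  0  0  0  1  1  1  1  2  2  0  0  0  0  1  1
G_B(15) = 1.
Heap C, S = {2, 5, 9}:
G(0) = 0
G(1) = mex{} = 0
G(2) = mex{0} = 1
G(3) = mex{0} = 1
G(4) = mex{1} = 0
G(5) = mex{1,0} = 2
G(6) = mex{0,0} = 1
G(7) = mex{2,1} = 0
G(8) = mex{1,1} = 0
G(9) = mex{0,0,0} = 1
G(10) = mex{0,2,0} = 1
G(11) = mex{1,1,1} = 0
G(12) = mex{1,0,1} = 2
G(13) = mex{0,0,0} = 1
G_C(13) = 1.
Combined Grundy value = 2 ⊕ 1 ⊕ 1 = 2.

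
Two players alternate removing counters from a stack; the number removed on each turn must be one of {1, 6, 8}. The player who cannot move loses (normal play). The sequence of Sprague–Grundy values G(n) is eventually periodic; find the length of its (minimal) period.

7

G(0) = 0
G(1) = mex{0} = 1
G(2) = mex{1} = 0
G(3) = mex{0} = 1
G(4) = mex{1} = 0
G(5) = mex{0} = 1
G(6) = mex{1,0} = 2
G(7) = mex{2,1} = 0
G(8) = mex{0,0,0} = 1
G(9) = mex{1,1,1} = 0
G(10) = mex{0,0,0} = 1
G(11) = mex{1,1,1} = 0
G(12) = mex{0,2,0} = 1
G(13) = mex{1,0,1} = 2
G(14) = mex{2,1,2} = 0
G(15) = mex{0,0,0} = 1
G(16) = mex{1,1,1} = 0
G(n+7) = G(n) holds for n = 0,…,7 (a full window of length max(S) = 8), so the sequence is purely periodic with period 7.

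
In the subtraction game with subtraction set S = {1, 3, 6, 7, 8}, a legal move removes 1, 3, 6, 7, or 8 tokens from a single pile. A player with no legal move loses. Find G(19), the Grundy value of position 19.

2

n :  0  1  2  3  4  5  6  7  8  9 10 11 12 13 14 15 16 17 18 19
G :  0  1  0  1  0  1  2  3  2  3  2  3  4  0  1  0  1  0  1  2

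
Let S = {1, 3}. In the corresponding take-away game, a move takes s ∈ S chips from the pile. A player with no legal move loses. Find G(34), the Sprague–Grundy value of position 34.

0

n :  0  1  2  3  4  5  6  7  8  9 10 11 12 13 14 15 16 17 18 19 20 21 22 23 24 25 26 27 28 29 30 31 32 33 34
G :  0  1  0  1  0  1  0  1  0  1  0  1  0  1  0  1  0  1  0  1  0  1  0  1  0  1  0  1  0  1  0  1  0  1  0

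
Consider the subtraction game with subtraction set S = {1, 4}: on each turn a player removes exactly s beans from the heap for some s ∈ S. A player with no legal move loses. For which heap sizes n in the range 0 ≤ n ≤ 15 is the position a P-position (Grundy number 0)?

0, 2, 5, 7, 10, 12, 15

G(0) = 0
G(1) = mex{0} = 1
G(2) = mex{1} = 0
G(3) = mex{0} = 1
G(4) = mex{1,0} = 2
G(5) = mex{2,1} = 0
G(6) = mex{0,0} = 1
G(7) = mex{1,1} = 0
G(8) = mex{0,2} = 1
G(9) = mex{1,0} = 2
G(10) = mex{2,1} = 0
G(11) = mex{0,0} = 1
G(12) = mex{1,1} = 0
G(13) = mex{0,2} = 1
G(14) = mex{1,0} = 2
G(15) = mex{2,1} = 0
P-positions are exactly the n with G(n) = 0.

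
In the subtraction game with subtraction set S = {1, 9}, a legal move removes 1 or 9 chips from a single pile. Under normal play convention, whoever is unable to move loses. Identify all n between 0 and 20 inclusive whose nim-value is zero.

0, 2, 4, 6, 8, 10, 12, 14, 16, 18, 20

G(0) = 0
G(1) = mex{0} = 1
G(2) = mex{1} = 0
G(3) = mex{0} = 1
G(4) = mex{1} = 0
G(5) = mex{0} = 1
G(6) = mex{1} = 0
G(7) = mex{0} = 1
G(8) = mex{1} = 0
G(9) = mex{0,0} = 1
G(10) = mex{1,1} = 0
G(11) = mex{0,0} = 1
G(12) = mex{1,1} = 0
G(13) = mex{0,0} = 1
G(14) = mex{1,1} = 0
G(15) = mex{0,0} = 1
G(16) = mex{1,1} = 0
G(17) = mex{0,0} = 1
G(18) = mex{1,1} = 0
G(19) = mex{0,0} = 1
G(20) = mex{1,1} = 0
P-positions are exactly the n with G(n) = 0.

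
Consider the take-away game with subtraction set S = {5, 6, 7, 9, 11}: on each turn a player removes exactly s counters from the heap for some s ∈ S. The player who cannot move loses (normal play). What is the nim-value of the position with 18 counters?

n :  0  1  2  3  4  5  6  7  8  9 10 11 12 13 14 15 16 17 18
G :  0  0  0  0  0  1  1  1  1  1  2  2  2  2  2  3  0  0  0

0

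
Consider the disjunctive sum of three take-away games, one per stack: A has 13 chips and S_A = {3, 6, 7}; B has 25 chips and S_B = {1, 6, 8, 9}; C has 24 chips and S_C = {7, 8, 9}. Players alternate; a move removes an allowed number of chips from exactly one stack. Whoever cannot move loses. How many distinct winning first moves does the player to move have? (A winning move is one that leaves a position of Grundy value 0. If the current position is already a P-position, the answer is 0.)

6

Stack A, S = {3, 6, 7}:
G(0) = 0
G(1) = mex{} = 0
G(2) = mex{} = 0
G(3) = mex{0} = 1
G(4) = mex{0} = 1
G(5) = mex{0} = 1
G(6) = mex{1,0} = 2
G(7) = mex{1,0,0} = 2
G(8) = mex{1,0,0} = 2
G(9) = mex{2,1,0} = 3
G(10) = mex{2,1,1} = 0
G(11) = mex{2,1,1} = 0
G(12) = mex{3,2,1} = 0
G(13) = mex{0,2,2} = 1
G_A(13) = 1.
Stack B, S = {1, 6, 8, 9}:
n :  0  1  2  3  4  5  6  7  8  9 10 11 12 13 14 15 16 17 18 19 20 21 22 23 24 25
G :  0  1  0  1  0  1  2  0  1  2  3  2  3  2  0  1  2  0  1  0  1  0  1  2  0  1
G_B(25) = 1.
Stack C, S = {7, 8, 9}:
n :  0  1  2  3  4  5  6  7  8  9 10 11 12 13 14 15 16 17 18 19 20 21 22 23 24
G :  0  0  0  0  0  0  0  1  1  1  1  1  1  1  2  2  0  0  0  0  0  0  0  1  1
G_C(24) = 1.
Combined Grundy value = 1 ⊕ 1 ⊕ 1 = 1.
A winning move leaves total XOR = 0, i.e. changes one component's Grundy value g to g ⊕ X where X is the current total.
Stack A: need g' = 1⊕1 = 0. Options: 13−3→G=0, 13−6→G=2, 13−7→G=2. Hits: 1.
Stack B: need g' = 1⊕1 = 0. Options: 25−1→G=0, 25−6→G=0, 25−8→G=0, 25−9→G=2. Hits: 3.
Stack C: need g' = 1⊕1 = 0. Options: 24−7→G=0, 24−8→G=0, 24−9→G=2. Hits: 2.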